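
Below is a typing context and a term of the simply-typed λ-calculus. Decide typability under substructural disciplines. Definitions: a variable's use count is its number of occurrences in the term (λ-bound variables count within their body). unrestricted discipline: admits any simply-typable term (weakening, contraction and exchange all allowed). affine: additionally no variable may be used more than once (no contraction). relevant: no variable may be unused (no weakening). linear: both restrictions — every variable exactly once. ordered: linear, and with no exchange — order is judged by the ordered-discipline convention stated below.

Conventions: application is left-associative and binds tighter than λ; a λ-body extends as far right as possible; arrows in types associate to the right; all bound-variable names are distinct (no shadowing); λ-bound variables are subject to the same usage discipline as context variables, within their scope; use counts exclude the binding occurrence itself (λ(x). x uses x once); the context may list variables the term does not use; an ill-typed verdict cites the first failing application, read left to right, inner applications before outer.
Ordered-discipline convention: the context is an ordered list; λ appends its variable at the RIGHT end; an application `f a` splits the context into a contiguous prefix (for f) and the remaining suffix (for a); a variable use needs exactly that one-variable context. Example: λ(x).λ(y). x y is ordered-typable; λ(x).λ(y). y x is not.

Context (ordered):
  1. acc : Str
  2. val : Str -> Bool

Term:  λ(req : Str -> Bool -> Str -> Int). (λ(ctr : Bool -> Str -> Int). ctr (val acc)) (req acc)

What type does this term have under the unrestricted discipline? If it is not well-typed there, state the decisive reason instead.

term : (Str -> Bool -> Str -> Int) -> Str -> Int
counts: acc: 2×; val: 1×; req (λ-bound): 1×; ctr (λ-bound): 1×
left-to-right use order: ctr, val, acc, req, acc
typing: well-typed at (Str -> Bool -> Str -> Int) -> Str -> Int
summary: ordered ✗; linear ✗; affine ✗; relevant ✓; unrestricted ✓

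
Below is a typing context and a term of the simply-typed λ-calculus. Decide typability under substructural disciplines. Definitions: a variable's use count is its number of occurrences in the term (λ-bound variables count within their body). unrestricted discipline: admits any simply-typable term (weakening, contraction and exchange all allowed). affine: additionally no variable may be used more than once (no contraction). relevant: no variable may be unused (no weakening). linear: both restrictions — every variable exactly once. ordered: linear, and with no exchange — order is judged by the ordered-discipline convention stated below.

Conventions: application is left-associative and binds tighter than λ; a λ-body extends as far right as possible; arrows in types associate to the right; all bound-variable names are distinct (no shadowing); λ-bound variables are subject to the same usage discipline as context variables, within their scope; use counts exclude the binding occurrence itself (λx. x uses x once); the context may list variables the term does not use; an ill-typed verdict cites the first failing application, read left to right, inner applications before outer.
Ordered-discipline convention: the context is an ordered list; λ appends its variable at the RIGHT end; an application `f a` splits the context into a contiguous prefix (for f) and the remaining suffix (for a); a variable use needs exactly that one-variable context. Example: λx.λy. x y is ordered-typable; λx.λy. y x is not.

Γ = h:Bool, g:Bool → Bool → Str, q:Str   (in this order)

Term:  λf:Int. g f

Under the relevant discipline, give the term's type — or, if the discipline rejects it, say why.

not well-typed under relevant — the type mismatch rejects it
counts: h: 0×; g: 1×; q: 0×; f (bound): 1×
uses in reading order: g, f
typing: ill-typed: a function awaiting Bool gets Int
summary: ordered ✗; linear ✗; affine ✗; relevant ✗; unrestricted ✗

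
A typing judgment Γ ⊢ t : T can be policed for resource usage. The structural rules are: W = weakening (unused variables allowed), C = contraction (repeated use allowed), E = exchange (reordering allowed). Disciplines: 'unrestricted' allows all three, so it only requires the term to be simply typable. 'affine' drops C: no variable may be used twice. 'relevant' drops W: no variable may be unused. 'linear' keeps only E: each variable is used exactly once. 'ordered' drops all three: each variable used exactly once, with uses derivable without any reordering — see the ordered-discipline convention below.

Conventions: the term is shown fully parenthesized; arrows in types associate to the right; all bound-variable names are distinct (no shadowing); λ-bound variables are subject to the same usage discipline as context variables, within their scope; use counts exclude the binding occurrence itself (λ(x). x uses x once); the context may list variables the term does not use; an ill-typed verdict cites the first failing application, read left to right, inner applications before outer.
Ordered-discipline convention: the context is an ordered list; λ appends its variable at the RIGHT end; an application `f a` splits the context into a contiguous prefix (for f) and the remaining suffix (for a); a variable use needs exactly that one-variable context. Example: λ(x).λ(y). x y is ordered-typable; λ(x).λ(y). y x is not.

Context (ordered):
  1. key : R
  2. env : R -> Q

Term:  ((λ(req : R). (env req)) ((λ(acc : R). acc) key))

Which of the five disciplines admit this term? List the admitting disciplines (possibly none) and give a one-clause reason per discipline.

accepted by: linear, affine, relevant, unrestricted
counts: key ×1, env ×1, req (λ-bound) ×1, acc (λ-bound) ×1
use order (left to right): env, req, acc, key
typing: well-typed at Q
ordered ✗ (no contiguous prefix/suffix split fits env, req, acc, key)
linear ✓ (single use per variable (key, env, req, acc))
affine ✓ (key, env, req, acc: no repeats, contraction unneeded)
relevant ✓ (key, env, req, acc: all used, weakening unneeded)
unrestricted ✓ (typability at Q is all that's needed)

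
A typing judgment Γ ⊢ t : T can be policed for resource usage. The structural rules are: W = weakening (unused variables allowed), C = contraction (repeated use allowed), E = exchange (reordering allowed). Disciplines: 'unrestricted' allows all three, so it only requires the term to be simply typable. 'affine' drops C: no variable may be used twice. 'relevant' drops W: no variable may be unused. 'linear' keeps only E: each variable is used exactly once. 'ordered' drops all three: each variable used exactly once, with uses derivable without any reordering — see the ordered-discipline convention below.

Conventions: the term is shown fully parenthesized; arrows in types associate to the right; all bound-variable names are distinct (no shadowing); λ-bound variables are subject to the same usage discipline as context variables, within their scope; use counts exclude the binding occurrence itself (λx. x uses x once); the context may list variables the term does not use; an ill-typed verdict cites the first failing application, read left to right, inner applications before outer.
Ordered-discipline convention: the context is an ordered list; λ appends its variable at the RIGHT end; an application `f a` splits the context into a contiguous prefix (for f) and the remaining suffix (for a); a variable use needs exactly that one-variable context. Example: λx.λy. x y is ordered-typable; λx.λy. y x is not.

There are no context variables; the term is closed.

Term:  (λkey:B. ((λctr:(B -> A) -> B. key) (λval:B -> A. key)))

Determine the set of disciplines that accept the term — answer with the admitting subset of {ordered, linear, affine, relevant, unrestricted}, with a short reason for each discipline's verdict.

admitting disciplines: unrestricted
use counts: key (bound) ×2, ctr (bound) ×0, val (bound) ×0
order of uses: key, key
typing: well-typed at B -> B
ordered: ✗, key ×2 used more than once (contraction); unused: ctr, val — weakening required
linear: ✗, key ×2 used more than once (contraction); unused: ctr, val — weakening required
affine: ✗, key ×2 used more than once (contraction)
relevant: ✗, unused: ctr, val — weakening required
unrestricted: ✓, well-typed at B -> B; no restrictions here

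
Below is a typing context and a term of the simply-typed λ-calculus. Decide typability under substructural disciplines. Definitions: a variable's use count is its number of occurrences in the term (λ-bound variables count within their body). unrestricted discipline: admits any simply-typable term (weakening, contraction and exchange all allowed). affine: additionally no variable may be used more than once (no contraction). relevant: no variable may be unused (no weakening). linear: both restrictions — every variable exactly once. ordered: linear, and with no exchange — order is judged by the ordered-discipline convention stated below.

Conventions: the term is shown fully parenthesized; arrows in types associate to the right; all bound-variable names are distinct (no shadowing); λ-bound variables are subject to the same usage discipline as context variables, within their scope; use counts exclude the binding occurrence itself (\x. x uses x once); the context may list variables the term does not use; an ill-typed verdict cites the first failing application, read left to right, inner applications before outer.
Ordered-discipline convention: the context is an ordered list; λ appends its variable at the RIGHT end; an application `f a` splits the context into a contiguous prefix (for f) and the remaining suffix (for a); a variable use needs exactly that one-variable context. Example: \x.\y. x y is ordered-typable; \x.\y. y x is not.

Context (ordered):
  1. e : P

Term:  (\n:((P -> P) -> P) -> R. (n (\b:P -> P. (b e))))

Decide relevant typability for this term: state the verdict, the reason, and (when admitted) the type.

yes — e, n, b: all used, weakening unneeded; term : (((P -> P) -> P) -> R) -> R
usage: e: 1×; n (bound): 1×; b (bound): 1×
use order (left to right): n, b, e
typing: well-typed at (((P -> P) -> P) -> R) -> R
per-discipline verdicts: ordered ✗ · linear ✓ · affine ✓ · relevant ✓ · unrestricted ✓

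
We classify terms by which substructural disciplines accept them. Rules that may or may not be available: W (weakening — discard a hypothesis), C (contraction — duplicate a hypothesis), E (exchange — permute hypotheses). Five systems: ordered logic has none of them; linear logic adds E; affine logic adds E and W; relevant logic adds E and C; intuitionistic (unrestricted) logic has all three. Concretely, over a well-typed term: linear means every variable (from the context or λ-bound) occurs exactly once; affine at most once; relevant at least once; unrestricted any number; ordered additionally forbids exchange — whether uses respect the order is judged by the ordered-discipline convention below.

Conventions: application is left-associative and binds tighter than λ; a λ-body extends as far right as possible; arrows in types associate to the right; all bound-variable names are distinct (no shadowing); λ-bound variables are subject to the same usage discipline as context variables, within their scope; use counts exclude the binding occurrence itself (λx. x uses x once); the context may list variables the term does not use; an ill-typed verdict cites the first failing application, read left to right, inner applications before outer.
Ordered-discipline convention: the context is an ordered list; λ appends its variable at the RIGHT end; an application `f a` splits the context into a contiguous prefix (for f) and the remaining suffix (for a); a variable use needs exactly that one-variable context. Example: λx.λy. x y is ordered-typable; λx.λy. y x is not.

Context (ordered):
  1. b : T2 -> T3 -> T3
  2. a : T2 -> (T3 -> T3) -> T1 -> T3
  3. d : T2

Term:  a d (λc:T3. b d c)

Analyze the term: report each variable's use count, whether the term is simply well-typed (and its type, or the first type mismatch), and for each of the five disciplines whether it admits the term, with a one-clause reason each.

usage: b=1, a=1, d=2, c [bound]=1
uses in reading order: a, d, b, d, c
typing: ✓ — T1 -> T3
ordered: ✗, d ×2 used more than once (contraction)
linear: ✗, d ×2 used more than once (contraction)
affine: ✗, d ×2 used more than once (contraction)
relevant: ✓, b, a, d, c: all used, weakening unneeded
unrestricted: ✓, well-typed at T1 -> T3; no restrictions here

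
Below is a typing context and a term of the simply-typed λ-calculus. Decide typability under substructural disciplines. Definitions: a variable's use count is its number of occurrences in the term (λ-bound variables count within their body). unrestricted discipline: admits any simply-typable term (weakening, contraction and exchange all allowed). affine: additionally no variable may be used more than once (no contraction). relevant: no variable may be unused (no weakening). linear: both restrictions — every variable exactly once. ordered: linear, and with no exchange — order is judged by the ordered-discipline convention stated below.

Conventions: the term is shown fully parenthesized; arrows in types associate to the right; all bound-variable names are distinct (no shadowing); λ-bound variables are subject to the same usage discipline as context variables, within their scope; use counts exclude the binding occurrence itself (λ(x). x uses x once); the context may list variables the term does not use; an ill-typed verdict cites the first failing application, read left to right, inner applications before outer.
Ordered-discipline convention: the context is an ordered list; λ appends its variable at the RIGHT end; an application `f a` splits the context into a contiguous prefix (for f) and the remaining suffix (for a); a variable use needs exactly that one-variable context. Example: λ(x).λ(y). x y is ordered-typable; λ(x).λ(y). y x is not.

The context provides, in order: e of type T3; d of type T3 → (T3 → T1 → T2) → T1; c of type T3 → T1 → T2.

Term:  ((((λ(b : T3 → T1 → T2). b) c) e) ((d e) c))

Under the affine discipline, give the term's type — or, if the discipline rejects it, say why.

not well-typed under affine — uses contraction: e ×2, c ×2
counts: e: 2×; d: 1×; c: 2×; b (λ-bound): 1×
use order (left to right): b, c, e, d, e, c
typing: ✓ — T2
all disciplines: ordered ✗, linear ✗, affine ✗, relevant ✓, unrestricted ✓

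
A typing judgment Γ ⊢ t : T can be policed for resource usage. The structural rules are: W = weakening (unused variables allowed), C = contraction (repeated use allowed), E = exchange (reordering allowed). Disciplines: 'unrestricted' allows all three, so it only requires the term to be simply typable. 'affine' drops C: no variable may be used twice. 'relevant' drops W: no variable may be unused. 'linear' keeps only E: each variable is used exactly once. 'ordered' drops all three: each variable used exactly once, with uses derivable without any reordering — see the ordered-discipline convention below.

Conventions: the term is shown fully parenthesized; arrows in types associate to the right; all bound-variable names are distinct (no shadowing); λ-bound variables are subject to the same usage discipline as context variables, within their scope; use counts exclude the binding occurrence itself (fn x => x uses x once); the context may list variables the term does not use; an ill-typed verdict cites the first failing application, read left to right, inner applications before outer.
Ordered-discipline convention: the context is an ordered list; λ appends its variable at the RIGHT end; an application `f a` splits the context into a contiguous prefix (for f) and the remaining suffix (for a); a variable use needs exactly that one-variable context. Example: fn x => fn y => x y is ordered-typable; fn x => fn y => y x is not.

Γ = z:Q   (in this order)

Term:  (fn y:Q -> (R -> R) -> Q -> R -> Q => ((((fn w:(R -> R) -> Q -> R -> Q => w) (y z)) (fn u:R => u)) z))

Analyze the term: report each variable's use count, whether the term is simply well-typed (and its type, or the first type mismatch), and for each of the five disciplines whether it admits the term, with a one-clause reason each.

usage: z ×2, y (λ-bound) ×1, w (λ-bound) ×1, u (λ-bound) ×1
uses in reading order: w, y, z, u, z
typing: well-typed at (Q -> (R -> R) -> Q -> R -> Q) -> R -> Q
ordered ✗ (repeated use of z ×2)
linear ✗ (repeated use of z ×2)
affine ✗ (repeated use of z ×2)
relevant ✓ (none of z, y, w, u goes unused)
unrestricted ✓ (simply typable at (Q -> (R -> R) -> Q -> R -> Q) -> R -> Q; W, C, E all held)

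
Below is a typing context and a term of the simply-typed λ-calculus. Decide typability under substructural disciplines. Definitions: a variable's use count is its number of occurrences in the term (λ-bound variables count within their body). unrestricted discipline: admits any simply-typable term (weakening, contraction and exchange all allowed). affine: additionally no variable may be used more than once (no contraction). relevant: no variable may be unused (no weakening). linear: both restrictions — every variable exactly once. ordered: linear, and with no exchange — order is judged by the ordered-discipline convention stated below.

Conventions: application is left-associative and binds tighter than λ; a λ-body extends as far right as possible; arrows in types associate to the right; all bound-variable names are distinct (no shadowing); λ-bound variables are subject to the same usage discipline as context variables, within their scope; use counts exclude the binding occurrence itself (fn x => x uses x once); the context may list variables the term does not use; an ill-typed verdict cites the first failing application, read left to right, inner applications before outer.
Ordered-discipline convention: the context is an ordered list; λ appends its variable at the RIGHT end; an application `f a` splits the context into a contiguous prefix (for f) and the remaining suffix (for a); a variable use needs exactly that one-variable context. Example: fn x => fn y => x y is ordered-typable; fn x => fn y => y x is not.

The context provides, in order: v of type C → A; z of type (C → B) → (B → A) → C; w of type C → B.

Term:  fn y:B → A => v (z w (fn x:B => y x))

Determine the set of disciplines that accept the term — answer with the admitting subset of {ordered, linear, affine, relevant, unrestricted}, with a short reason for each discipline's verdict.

admitted by: ordered, linear, affine, relevant, unrestricted
variable uses: v: 1, z: 1, w: 1, y (λ-bound): 1, x (λ-bound): 1
use order (left to right): v, z, w, y, x
typing: the term checks, with type (B → A) → A
ordered ✓ (v, z, w, y, x once each; derivable with no W/C/E)
linear ✓ (v, z, w, y, x: one use apiece)
affine ✓ (v, z, w, y, x: no repeats, contraction unneeded)
relevant ✓ (every one of v, z, w, y, x appears)
unrestricted ✓ (simply typable at (B → A) → A; W, C, E all held)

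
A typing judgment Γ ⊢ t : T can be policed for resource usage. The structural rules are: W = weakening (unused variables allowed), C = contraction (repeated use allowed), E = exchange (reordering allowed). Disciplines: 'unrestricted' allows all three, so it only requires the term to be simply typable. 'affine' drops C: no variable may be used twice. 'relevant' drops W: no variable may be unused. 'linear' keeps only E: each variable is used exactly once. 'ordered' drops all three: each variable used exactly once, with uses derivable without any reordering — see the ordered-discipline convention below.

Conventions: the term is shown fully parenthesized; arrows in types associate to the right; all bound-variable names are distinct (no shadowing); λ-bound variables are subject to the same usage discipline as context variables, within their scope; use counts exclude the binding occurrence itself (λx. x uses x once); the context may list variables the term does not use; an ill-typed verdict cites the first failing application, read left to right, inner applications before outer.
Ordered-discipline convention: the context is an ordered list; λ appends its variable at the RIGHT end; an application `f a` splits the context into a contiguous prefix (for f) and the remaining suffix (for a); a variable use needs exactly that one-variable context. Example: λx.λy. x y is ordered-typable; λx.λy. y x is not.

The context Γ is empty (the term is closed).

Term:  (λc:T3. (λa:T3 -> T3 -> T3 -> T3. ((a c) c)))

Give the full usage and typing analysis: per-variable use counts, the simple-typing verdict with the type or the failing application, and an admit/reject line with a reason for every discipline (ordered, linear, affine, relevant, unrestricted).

counts: c (bound): 2; a (bound): 1
uses in reading order: a, c, c
typing: ✓ — T3 -> (T3 -> T3 -> T3 -> T3) -> T3 -> T3
ordered: ✗ — needs contraction — c ×2
linear: ✗ — needs contraction — c ×2
affine: ✗ — needs contraction — c ×2
relevant: ✓ — none of c, a goes unused
unrestricted: ✓ — typability at T3 -> (T3 -> T3 -> T3 -> T3) -> T3 -> T3 is all that's needed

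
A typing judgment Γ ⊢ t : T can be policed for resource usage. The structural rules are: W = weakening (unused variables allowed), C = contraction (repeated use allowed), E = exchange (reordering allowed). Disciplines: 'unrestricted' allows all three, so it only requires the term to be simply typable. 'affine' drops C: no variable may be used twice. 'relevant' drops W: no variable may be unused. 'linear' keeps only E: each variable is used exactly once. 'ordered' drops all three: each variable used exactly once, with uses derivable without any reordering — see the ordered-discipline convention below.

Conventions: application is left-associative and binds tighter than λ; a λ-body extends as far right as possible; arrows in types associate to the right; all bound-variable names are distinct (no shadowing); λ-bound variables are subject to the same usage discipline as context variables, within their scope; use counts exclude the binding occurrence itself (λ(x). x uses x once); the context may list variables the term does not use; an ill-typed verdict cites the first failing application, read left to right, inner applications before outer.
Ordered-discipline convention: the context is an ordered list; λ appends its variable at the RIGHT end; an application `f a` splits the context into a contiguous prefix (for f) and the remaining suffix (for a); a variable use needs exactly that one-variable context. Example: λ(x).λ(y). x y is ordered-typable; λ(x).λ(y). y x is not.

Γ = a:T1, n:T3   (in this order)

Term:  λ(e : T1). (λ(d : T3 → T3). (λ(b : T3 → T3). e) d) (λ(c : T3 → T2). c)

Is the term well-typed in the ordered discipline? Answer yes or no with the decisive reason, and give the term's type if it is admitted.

no — fails simple typing
usage: a: 0×; n: 0×; e [bound]: 1×; d [bound]: 1×; b [bound]: 0×; c [bound]: 1×
uses in reading order: e, d, c
typing: ill-typed: argument of type (T3 → T2) → T3 → T2 where T3 → T3 is required
summary: ordered ✗, linear ✗, affine ✗, relevant ✗, unrestricted ✗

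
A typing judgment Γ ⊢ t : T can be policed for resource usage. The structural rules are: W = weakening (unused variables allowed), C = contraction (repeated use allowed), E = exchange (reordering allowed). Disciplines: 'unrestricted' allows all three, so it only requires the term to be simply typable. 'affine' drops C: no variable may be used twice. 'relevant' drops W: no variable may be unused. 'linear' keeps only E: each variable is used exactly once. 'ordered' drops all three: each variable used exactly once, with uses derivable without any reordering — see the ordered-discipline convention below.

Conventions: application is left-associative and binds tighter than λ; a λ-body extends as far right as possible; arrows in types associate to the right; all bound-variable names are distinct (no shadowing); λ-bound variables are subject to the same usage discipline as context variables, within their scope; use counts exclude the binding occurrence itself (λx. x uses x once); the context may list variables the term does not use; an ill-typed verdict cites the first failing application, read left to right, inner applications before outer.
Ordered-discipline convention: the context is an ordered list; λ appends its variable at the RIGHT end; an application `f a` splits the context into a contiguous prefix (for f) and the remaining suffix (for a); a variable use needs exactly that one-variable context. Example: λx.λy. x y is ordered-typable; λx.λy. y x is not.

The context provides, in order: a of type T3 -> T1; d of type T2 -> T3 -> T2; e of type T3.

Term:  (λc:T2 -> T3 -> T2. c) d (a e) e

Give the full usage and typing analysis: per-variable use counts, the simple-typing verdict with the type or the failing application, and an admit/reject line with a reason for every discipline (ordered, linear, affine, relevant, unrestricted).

counts: a ×1; d ×1; e ×2; c (bound) ×1
use order (left to right): c, d, a, e, e
typing: ill-typed: argument of type T1 where T2 is required
ordered ✗ (a type mismatch blocks all five)
linear ✗ (the type mismatch rejects it)
affine ✗ (not simply typable)
relevant ✗ (fails simple typing)
unrestricted ✗ (a type mismatch blocks all five)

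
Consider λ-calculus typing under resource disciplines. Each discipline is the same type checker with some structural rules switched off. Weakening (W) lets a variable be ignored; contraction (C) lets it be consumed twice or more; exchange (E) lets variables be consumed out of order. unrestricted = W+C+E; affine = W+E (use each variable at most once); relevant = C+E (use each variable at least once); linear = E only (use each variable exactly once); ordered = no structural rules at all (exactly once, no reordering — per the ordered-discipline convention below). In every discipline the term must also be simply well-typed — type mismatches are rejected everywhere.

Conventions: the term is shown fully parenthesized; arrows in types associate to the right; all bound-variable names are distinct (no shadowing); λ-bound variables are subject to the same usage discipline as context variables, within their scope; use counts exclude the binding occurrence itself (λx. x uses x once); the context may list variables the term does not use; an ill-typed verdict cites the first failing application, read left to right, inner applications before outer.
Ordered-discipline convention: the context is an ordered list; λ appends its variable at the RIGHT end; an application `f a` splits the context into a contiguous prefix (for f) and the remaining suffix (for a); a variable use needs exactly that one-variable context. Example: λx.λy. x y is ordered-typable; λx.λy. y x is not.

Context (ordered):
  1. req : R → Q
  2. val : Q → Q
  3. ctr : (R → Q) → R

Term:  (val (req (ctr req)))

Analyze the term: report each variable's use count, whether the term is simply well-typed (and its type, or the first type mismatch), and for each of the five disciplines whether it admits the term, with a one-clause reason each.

variable uses: req: 2; val: 1; ctr: 1
use order (left to right): val, req, ctr, req
typing: the term checks, with type Q
ordered: ✗ — req ×2 used more than once (contraction)
linear: ✗ — req ×2 used more than once (contraction)
affine: ✗ — req ×2 used more than once (contraction)
relevant: ✓ — every one of req, val, ctr appears
unrestricted: ✓ — type-checks (Q) and nothing is barred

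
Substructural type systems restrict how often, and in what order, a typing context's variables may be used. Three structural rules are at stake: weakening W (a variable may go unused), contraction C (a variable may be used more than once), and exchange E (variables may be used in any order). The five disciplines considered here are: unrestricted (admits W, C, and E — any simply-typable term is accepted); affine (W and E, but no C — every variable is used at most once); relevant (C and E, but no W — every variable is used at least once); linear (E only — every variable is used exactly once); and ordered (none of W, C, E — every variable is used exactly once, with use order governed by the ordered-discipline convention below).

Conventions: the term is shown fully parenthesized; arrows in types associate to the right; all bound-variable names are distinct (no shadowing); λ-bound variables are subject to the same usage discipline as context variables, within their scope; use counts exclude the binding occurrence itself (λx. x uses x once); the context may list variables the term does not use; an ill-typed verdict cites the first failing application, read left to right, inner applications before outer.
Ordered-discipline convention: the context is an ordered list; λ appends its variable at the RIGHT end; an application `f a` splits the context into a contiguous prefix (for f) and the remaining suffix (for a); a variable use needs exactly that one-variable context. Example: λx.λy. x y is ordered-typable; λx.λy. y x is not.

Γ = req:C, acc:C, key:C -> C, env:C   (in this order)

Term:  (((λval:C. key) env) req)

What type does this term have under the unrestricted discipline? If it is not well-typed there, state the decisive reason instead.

term : C
variable uses: req ×1; acc ×0; key ×1; env ×1; val (bound) ×0
left-to-right use order: key, env, req
typing: well-typed at C
all disciplines: ordered ✗, linear ✗, affine ✓, relevant ✗, unrestricted ✓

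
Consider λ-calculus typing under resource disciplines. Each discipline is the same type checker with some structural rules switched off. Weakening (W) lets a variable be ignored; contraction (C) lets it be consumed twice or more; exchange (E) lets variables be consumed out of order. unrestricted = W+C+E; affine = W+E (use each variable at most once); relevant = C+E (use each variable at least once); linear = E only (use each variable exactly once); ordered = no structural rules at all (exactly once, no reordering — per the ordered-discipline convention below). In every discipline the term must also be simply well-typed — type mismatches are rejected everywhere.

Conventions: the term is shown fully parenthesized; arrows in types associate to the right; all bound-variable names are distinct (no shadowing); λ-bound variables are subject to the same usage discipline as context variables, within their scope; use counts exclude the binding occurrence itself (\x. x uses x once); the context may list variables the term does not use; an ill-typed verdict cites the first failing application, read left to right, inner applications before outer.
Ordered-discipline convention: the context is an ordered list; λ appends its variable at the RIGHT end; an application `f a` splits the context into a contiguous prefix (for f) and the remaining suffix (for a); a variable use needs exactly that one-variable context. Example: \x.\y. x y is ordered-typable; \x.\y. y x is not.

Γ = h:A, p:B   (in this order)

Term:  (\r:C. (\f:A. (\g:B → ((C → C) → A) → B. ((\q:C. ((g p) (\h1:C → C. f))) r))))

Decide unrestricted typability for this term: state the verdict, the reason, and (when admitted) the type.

yes — type-checks (C → A → (B → ((C → C) → A) → B) → B) and nothing is barred; term : C → A → (B → ((C → C) → A) → B) → B
usage: h ×0; p ×1; r (λ-bound) ×1; f (λ-bound) ×1; g (λ-bound) ×1; q (λ-bound) ×0; h1 (λ-bound) ×0
order of uses: g, p, f, r
typing: ✓ — C → A → (B → ((C → C) → A) → B) → B
summary: ordered ✗; linear ✗; affine ✓; relevant ✗; unrestricted ✓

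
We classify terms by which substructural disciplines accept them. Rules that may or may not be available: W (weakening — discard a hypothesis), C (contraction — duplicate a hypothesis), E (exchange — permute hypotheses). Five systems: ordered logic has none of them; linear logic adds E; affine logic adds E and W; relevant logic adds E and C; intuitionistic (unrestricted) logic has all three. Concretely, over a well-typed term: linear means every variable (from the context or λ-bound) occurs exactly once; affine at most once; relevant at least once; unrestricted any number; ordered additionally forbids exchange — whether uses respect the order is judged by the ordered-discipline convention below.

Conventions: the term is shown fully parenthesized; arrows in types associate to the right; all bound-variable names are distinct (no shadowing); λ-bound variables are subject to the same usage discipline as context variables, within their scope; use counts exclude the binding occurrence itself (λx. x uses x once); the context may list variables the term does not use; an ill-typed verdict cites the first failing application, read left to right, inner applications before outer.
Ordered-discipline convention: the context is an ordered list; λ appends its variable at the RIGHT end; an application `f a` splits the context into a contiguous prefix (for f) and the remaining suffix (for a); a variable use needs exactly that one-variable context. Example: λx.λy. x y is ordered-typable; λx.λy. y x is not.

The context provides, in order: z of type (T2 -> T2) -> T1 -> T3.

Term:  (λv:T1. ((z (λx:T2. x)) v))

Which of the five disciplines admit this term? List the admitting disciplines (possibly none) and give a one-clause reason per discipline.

admitting disciplines: ordered, linear, affine, relevant, unrestricted
counts: z=1, v [bound]=1, x [bound]=1
left-to-right use order: z, x, v
typing: ✓ — T1 -> T3
ordered: ✓ — single-use (z, v, x), ordered derivation ok
linear: ✓ — each of z, v, x used exactly once
affine: ✓ — no duplicate uses among z, v, x
relevant: ✓ — every one of z, v, x appears
unrestricted: ✓ — typability at T1 -> T3 is all that's needed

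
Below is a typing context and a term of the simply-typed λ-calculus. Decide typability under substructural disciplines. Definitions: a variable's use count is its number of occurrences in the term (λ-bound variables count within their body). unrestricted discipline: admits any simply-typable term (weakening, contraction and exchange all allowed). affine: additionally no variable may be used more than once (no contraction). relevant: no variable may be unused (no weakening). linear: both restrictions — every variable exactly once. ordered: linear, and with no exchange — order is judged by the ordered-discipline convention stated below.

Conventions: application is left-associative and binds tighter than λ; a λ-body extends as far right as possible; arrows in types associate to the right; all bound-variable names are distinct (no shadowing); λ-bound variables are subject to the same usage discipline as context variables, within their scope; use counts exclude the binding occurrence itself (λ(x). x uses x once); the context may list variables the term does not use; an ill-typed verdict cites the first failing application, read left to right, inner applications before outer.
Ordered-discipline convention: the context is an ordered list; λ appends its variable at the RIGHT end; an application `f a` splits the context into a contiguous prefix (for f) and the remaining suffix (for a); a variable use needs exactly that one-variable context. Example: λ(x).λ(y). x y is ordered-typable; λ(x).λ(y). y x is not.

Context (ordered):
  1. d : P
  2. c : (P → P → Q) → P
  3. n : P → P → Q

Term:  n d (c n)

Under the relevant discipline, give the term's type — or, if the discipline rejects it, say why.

term : Q
usage: d=1; c=1; n=2
use order (left to right): n, d, c, n
typing: well-typed — term : Q
all disciplines: ordered ✗ · linear ✗ · affine ✗ · relevant ✓ · unrestricted ✓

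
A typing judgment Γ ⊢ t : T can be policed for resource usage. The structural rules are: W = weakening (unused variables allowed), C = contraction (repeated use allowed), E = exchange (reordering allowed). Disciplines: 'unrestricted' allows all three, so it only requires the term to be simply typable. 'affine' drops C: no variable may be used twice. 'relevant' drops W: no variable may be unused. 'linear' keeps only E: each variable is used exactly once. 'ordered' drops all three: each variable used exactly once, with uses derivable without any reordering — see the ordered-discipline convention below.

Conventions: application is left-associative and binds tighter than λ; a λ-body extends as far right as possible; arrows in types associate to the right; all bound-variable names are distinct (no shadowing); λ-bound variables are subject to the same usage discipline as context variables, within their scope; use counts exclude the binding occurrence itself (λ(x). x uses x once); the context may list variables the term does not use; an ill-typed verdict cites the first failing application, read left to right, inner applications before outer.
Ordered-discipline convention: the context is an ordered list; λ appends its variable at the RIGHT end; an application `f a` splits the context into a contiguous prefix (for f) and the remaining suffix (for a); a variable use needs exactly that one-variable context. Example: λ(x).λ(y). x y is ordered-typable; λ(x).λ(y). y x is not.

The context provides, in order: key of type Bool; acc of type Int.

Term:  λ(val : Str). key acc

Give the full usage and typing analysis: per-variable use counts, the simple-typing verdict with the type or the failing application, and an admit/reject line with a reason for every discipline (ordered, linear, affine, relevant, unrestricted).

counts: key ×1; acc ×1; val (bound) ×0
order of uses: key, acc
typing: ill-typed: non-arrow in function slot: Bool
ordered ✗ (not simply typable)
linear ✗ (fails simple typing)
affine ✗ (a type mismatch blocks all five)
relevant ✗ (the type mismatch rejects it)
unrestricted ✗ (not simply typable)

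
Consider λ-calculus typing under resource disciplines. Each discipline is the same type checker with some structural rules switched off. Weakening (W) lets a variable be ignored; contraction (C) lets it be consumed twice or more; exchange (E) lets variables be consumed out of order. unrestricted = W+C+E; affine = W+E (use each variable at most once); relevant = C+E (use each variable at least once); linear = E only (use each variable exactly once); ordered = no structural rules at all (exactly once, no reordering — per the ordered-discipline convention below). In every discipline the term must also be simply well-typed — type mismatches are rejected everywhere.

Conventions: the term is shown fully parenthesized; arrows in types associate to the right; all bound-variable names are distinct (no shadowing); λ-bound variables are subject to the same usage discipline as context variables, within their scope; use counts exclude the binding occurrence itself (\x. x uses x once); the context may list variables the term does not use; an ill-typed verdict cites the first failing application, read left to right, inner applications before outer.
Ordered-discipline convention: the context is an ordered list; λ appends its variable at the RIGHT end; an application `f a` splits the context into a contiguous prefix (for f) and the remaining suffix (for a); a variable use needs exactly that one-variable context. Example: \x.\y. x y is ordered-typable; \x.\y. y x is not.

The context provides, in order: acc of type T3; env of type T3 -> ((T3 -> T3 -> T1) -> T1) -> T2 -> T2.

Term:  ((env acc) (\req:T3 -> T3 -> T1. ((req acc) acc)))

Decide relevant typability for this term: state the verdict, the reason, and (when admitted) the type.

yes — every one of acc, env, req appears; term : T2 -> T2
usage: acc: 3×; env: 1×; req (λ-bound): 1×
left-to-right use order: env, acc, req, acc, acc
typing: well-typed at T2 -> T2
across the five disciplines: ordered ✗, linear ✗, affine ✗, relevant ✓, unrestricted ✓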